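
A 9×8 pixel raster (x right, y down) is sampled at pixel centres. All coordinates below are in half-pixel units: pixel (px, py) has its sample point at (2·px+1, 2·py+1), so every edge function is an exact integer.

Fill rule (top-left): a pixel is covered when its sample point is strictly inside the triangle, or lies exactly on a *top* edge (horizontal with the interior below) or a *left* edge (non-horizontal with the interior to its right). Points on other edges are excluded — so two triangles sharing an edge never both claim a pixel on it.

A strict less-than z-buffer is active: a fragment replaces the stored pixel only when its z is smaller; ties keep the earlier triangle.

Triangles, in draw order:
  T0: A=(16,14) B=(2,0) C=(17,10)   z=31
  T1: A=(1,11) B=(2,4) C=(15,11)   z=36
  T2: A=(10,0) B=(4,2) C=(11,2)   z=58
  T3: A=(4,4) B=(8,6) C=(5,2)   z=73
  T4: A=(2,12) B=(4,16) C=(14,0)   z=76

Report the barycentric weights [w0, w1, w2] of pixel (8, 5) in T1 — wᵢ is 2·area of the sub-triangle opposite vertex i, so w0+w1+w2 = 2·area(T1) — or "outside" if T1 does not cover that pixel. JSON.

T0:
  2·area = 70
  edge (16, 14)→(2, 0): d=(-14,-14) top-left  bias=+0
  edge (2, 0)→(17, 10): d=(15,10) right/bottom  bias=-1
  edge (17, 10)→(16, 14): d=(-1,4) right/bottom  bias=-1
    (1,0)@(3, 1): e=[0,5,65] → X  [on edge]
    (2,0)@(5, 1): e=[28,-15,57] → .
    (1,1)@(3, 3): e=[-28,35,63] → .
    (2,1)@(5, 3): e=[0,15,55] → X  [on edge]
    (3,1)@(7, 3): e=[28,-5,47] → .
    (2,2)@(5, 5): e=[-28,45,53] → .
    (3,2)@(7, 5): e=[0,25,45] → X  [on edge]
    (4,2)@(9, 5): e=[28,5,37] → X
    (5,2)@(11, 5): e=[56,-15,29] → .
    (3,3)@(7, 7): e=[-28,55,43] → .
    (4,3)@(9, 7): e=[0,35,35] → X  [on edge]
    (5,3)@(11, 7): e=[28,15,27] → X
    (5,4)@(11, 9): e=[0,45,25] → X  [on edge]
    (6,5)@(13, 11): e=[0,55,15] → X  [on edge]
    (7,6)@(15, 13): e=[0,65,5] → X  [on edge]
    (8,7)@(17, 15): e=[0,75,-5] → .  [on edge]
  covered (12 px):
    . X . . . . . . .
    . . X . . . . . .
    . . . X X . . . .
    . . . . X X . . .
    . . . . . X X X .
    . . . . . . X X .
    . . . . . . . X .
    . . . . . . . . .
T1:
  2·area = 98
  edge (1, 11)→(2, 4): d=(1,-7) top-left  bias=+0
  edge (2, 4)→(15, 11): d=(13,7) right/bottom  bias=-1
  edge (15, 11)→(1, 11): d=(-14,0) right/bottom  bias=-1
    (1,2)@(3, 5): e=[8,6,84] → X
    (2,2)@(5, 5): e=[22,-8,84] → .
    (1,3)@(3, 7): e=[10,32,56] → X
    (2,3)@(5, 7): e=[24,18,56] → X
    (3,3)@(7, 7): e=[38,4,56] → X
    (4,3)@(9, 7): e=[52,-10,56] → .
    (1,4)@(3, 9): e=[12,58,28] → X
    (4,4)@(9, 9): e=[54,16,28] → X
    (5,4)@(11, 9): e=[68,2,28] → X
    (6,4)@(13, 9): e=[82,-12,28] → .
    (0,5)@(1, 11): e=[0,98,0] → .  [on edge]
    (1,5)@(3, 11): e=[14,84,0] → .  [on edge]
    (2,5)@(5, 11): e=[28,70,0] → .  [on edge]
    (3,5)@(7, 11): e=[42,56,0] → .  [on edge]
    (4,5)@(9, 11): e=[56,42,0] → .  [on edge]
    (5,5)@(11, 11): e=[70,28,0] → .  [on edge]
    (6,5)@(13, 11): e=[84,14,0] → .  [on edge]
    (7,5)@(15, 11): e=[98,0,0] → .  [on edge]
    (8,5)@(17, 11): e=[112,-14,0] → .  [on edge]
  covered (9 px):
    . . . . . . . . .
    . . . . . . . . .
    . X . . . . . . .
    . X X X . . . . .
    . X X X X X . . .
    . . . . . . . . .
    . . . . . . . . .
    . . . . . . . . .
T2:
  2·area = 14  (B↔C swapped to make it positive)
  edge (10, 0)→(11, 2): d=(1,2) right/bottom  bias=-1
  edge (11, 2)→(4, 2): d=(-7,0) right/bottom  bias=-1
  edge (4, 2)→(10, 0): d=(6,-2) top-left  bias=+0
    (3,0)@(7, 1): e=[7,7,0] → X  [on edge]
    (4,0)@(9, 1): e=[3,7,4] → X
    (5,0)@(11, 1): e=[-1,7,8] → .
    (0,1)@(1, 3): e=[21,-7,0] → .  [on edge]
    (3,1)@(7, 3): e=[9,-7,12] → .
    (4,1)@(9, 3): e=[5,-7,16] → .
  covered (2 px):
    . . . X X . . . .
    . . . . . . . . .
    . . . . . . . . .
    . . . . . . . . .
    . . . . . . . . .
    . . . . . . . . .
    . . . . . . . . .
    . . . . . . . . .
T3:
  2·area = 10  (B↔C swapped to make it positive)
  edge (4, 4)→(5, 2): d=(1,-2) top-left  bias=+0
  edge (5, 2)→(8, 6): d=(3,4) right/bottom  bias=-1
  edge (8, 6)→(4, 4): d=(-4,-2) top-left  bias=+0
    (2,1)@(5, 3): e=[1,3,6] → X
    (3,1)@(7, 3): e=[5,-5,10] → .
    (2,2)@(5, 5): e=[3,9,-2] → .
    (3,2)@(7, 5): e=[7,1,2] → X
    (4,2)@(9, 5): e=[11,-7,6] → .
    (3,3)@(7, 7): e=[9,7,-6] → .
  covered (2 px):
    . . . . . . . . .
    . . X . . . . . .
    . . . X . . . . .
    . . . . . . . . .
    . . . . . . . . .
    . . . . . . . . .
    . . . . . . . . .
    . . . . . . . . .
T4:
  2·area = 72  (B↔C swapped to make it positive)
  edge (2, 12)→(14, 0): d=(12,-12) top-left  bias=+0
  edge (14, 0)→(4, 16): d=(-10,16) right/bottom  bias=-1
  edge (4, 16)→(2, 12): d=(-2,-4) top-left  bias=+0
    (6,0)@(13, 1): e=[0,6,66] → X  [on edge]
    (7,0)@(15, 1): e=[24,-26,74] → .
    (5,1)@(11, 3): e=[0,18,54] → X  [on edge]
    (6,1)@(13, 3): e=[24,-14,62] → .
    (4,2)@(9, 5): e=[0,30,42] → X  [on edge]
    (5,2)@(11, 5): e=[24,-2,50] → .
    (3,3)@(7, 7): e=[0,42,30] → X  [on edge]
    (5,3)@(11, 7): e=[48,-22,46] → .
    (2,4)@(5, 9): e=[0,54,18] → X  [on edge]
    (4,4)@(9, 9): e=[48,-10,34] → .
    (1,5)@(3, 11): e=[0,66,6] → X  [on edge]
    (4,5)@(9, 11): e=[72,-30,30] → .
    (0,6)@(1, 13): e=[0,78,-6] → .  [on edge]
  covered (12 px):
    . . . . . . X . .
    . . . . . X . . .
    . . . . X . . . .
    . . . X X . . . .
    . . X X . . . . .
    . X X X . . . . .
    . X X . . . . . .
    . . . . . . . . .

Final: "outside"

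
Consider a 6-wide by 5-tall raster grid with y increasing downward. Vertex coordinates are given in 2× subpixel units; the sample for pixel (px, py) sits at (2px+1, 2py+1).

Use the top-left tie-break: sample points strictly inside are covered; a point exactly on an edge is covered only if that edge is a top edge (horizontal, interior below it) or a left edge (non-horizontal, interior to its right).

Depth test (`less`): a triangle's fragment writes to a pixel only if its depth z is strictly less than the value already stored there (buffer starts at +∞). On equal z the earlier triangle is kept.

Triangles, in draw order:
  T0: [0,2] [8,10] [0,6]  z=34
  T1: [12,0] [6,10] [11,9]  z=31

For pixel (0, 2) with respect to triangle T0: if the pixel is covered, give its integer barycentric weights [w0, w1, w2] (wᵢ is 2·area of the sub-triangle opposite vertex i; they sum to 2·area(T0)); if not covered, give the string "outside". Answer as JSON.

T0:
  2·area = 32
  edge (0, 2)→(8, 10): d=(8,8) right/bottom  bias=-1
  edge (8, 10)→(0, 6): d=(-8,-4) top-left  bias=+0
  edge (0, 6)→(0, 2): d=(0,-4) top-left  bias=+0
    (0,1)@(1, 3): e=[0,28,4] → .  [on edge]
    (0,2)@(1, 5): e=[16,12,4] → X
    (1,2)@(3, 5): e=[0,20,12] → .  [on edge]
    (0,3)@(1, 7): e=[32,-4,4] → .
    (1,3)@(3, 7): e=[16,4,12] → X
    (2,3)@(5, 7): e=[0,12,20] → .  [on edge]
    (1,4)@(3, 9): e=[32,-12,12] → .
    (3,4)@(7, 9): e=[0,4,28] → .  [on edge]
  covered (2 px):
    . . . . . .
    . . . . . .
    X . . . . .
    . X . . . .
    . . . . . .
T1:
  2·area = 44  (B↔C swapped to make it positive)
  edge (12, 0)→(11, 9): d=(-1,9) right/bottom  bias=-1
  edge (11, 9)→(6, 10): d=(-5,1) right/bottom  bias=-1
  edge (6, 10)→(12, 0): d=(6,-10) top-left  bias=+0
    (5,1)@(11, 3): e=[6,30,8] → X
    (4,2)@(9, 5): e=[22,22,0] → X  [on edge]
    (4,3)@(9, 7): e=[20,12,12] → X
    (3,4)@(7, 9): e=[36,4,4] → X
    (5,4)@(11, 9): e=[0,0,44] → .  [on edge]
  covered (7 px):
    . . . . . .
    . . . . . X
    . . . . X X
    . . . . X X
    . . . X X .

Final: [12,4,16]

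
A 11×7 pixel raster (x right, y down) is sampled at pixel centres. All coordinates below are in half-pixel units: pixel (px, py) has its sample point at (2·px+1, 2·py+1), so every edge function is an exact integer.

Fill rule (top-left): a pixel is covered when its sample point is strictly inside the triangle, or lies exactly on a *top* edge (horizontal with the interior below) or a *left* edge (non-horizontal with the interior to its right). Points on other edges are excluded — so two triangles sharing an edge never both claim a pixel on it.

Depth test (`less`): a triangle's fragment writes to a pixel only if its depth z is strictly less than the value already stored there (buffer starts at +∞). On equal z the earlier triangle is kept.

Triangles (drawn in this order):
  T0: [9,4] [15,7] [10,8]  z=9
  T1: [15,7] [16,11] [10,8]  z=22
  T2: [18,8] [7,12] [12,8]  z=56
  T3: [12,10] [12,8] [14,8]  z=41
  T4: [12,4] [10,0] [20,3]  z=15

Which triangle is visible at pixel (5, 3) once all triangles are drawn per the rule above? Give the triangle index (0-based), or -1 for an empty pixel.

T0:
  2·area = 21
  edge (9, 4)→(15, 7): d=(6,3) right/bottom  bias=-1
  edge (15, 7)→(10, 8): d=(-5,1) right/bottom  bias=-1
  edge (10, 8)→(9, 4): d=(-1,-4) top-left  bias=+0
    (1,0)@(3, 1): e=[0,42,-21] → ·  [on edge]
    (3,1)@(7, 3): e=[0,28,-7] → ·  [on edge]
    (5,2)@(11, 5): e=[0,14,7] → ·  [on edge]
    (5,3)@(11, 7): e=[12,4,5] → #
    (6,3)@(13, 7): e=[6,2,13] → #
    (7,3)@(15, 7): e=[0,0,21] → ·  [on edge]
    (2,4)@(5, 9): e=[42,0,-21] → ·  [on edge]
    (5,4)@(11, 9): e=[24,-6,3] → ·
    (6,4)@(13, 9): e=[18,-8,11] → ·
    (9,4)@(19, 9): e=[0,-14,35] → ·  [on edge]
  covered (2 px):
    · · · · · · · · · · ·
    · · · · · · · · · · ·
    · · · · · · · · · · ·
    · · · · · # # · · · ·
    · · · · · · · · · · ·
    · · · · · · · · · · ·
    · · · · · · · · · · ·
T1:
  2·area = 21
  edge (15, 7)→(16, 11): d=(1,4) right/bottom  bias=-1
  edge (16, 11)→(10, 8): d=(-6,-3) top-left  bias=+0
  edge (10, 8)→(15, 7): d=(5,-1) top-left  bias=+0
    (7,3)@(15, 7): e=[0,21,0] → ·  [on edge]
    (2,4)@(5, 9): e=[42,-21,0] → ·  [on edge]
    (6,4)@(13, 9): e=[10,3,8] → #
    (7,4)@(15, 9): e=[2,9,10] → #
    (8,4)@(17, 9): e=[-6,15,12] → ·
    (6,5)@(13, 11): e=[12,-9,18] → ·
    (7,5)@(15, 11): e=[4,-3,20] → ·
  covered (2 px):
    · · · · · · · · · · ·
    · · · · · · · · · · ·
    · · · · · · · · · · ·
    · · · · · · · · · · ·
    · · · · · · # # · · ·
    · · · · · · · · · · ·
    · · · · · · · · · · ·
T2:
  2·area = 24
  edge (18, 8)→(7, 12): d=(-11,4) right/bottom  bias=-1
  edge (7, 12)→(12, 8): d=(5,-4) top-left  bias=+0
  edge (12, 8)→(18, 8): d=(6,0) top-left  bias=+0
    (5,4)@(11, 9): e=[17,1,6] → #
    (6,4)@(13, 9): e=[9,9,6] → #
    (7,4)@(15, 9): e=[1,17,6] → #
    (8,4)@(17, 9): e=[-7,25,6] → ·
    (4,5)@(9, 11): e=[3,3,18] → #
    (5,5)@(11, 11): e=[-5,11,18] → ·
    (6,5)@(13, 11): e=[-13,19,18] → ·
    (7,5)@(15, 11): e=[-21,27,18] → ·
    (4,6)@(9, 13): e=[-19,13,30] → ·
  covered (4 px):
    · · · · · · · · · · ·
    · · · · · · · · · · ·
    · · · · · · · · · · ·
    · · · · · · · · · · ·
    · · · · · # # # · · ·
    · · · · # · · · · · ·
    · · · · · · · · · · ·
T3:
  2·area = 4
  edge (12, 10)→(12, 8): d=(0,-2) top-left  bias=+0
  edge (12, 8)→(14, 8): d=(2,0) top-left  bias=+0
  edge (14, 8)→(12, 10): d=(-2,2) right/bottom  bias=-1
    (10,0)@(21, 1): e=[18,-14,0] → ·  [on edge]
    (9,1)@(19, 3): e=[14,-10,0] → ·  [on edge]
    (8,2)@(17, 5): e=[10,-6,0] → ·  [on edge]
    (7,3)@(15, 7): e=[6,-2,0] → ·  [on edge]
    (6,4)@(13, 9): e=[2,2,0] → ·  [on edge]
    (5,5)@(11, 11): e=[-2,6,0] → ·  [on edge]
    (4,6)@(9, 13): e=[-6,10,0] → ·  [on edge]
  covered (0 px):
    · · · · · · · · · · ·
    · · · · · · · · · · ·
    · · · · · · · · · · ·
    · · · · · · · · · · ·
    · · · · · · · · · · ·
    · · · · · · · · · · ·
    · · · · · · · · · · ·
T4:
  2·area = 34
  edge (12, 4)→(10, 0): d=(-2,-4) top-left  bias=+0
  edge (10, 0)→(20, 3): d=(10,3) right/bottom  bias=-1
  edge (20, 3)→(12, 4): d=(-8,1) right/bottom  bias=-1
    (5,0)@(11, 1): e=[2,7,25] → #
    (6,0)@(13, 1): e=[10,1,23] → #
    (7,0)@(15, 1): e=[18,-5,21] → ·
    (5,1)@(11, 3): e=[-2,27,9] → ·
    (6,1)@(13, 3): e=[6,21,7] → #
    (7,1)@(15, 3): e=[14,15,5] → #
    (8,1)@(17, 3): e=[22,9,3] → #
    (9,1)@(19, 3): e=[30,3,1] → #
    (10,1)@(21, 3): e=[38,-3,-1] → ·
    (6,2)@(13, 5): e=[2,41,-9] → ·
    (7,2)@(15, 5): e=[10,35,-11] → ·
    (8,2)@(17, 5): e=[18,29,-13] → ·
  covered (6 px):
    · · · · · # # · · · ·
    · · · · · · # # # # ·
    · · · · · · · · · · ·
    · · · · · · · · · · ·
    · · · · · · · · · · ·
    · · · · · · · · · · ·
    · · · · · · · · · · ·

Z-buffer (winner per pixel, '.' = empty):
  . . . . . 4 4 . . . .
  . . . . . . 4 4 4 4 .
  . . . . . . . . . . .
  . . . . . 0 0 . . . .
  . . . . . 2 1 1 . . .
  . . . . 2 . . . . . .
  . . . . . . . . . . .

Final: 0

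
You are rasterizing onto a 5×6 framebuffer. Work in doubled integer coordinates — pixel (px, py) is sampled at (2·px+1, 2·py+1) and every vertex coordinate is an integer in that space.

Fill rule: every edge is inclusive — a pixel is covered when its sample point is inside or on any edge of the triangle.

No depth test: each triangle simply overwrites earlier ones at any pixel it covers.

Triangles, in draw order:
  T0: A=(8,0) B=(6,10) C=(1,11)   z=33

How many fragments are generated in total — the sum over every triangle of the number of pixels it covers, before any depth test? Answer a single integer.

T0:
  2·area = 48
  edge (8, 0)→(6, 10): d=(-2,10) inclusive
  edge (6, 10)→(1, 11): d=(-5,1) inclusive
  edge (1, 11)→(8, 0): d=(7,-11) inclusive
    (3,1)@(7, 3): e=[4,34,10] → █
    (4,1)@(9, 3): e=[-16,32,32] → ·
    (2,2)@(5, 5): e=[20,26,2] → █
    (3,2)@(7, 5): e=[0,24,24] → █  [on edge]
    (4,2)@(9, 5): e=[-20,22,46] → ·
    (2,3)@(5, 7): e=[16,16,16] → █
    (3,3)@(7, 7): e=[-4,14,38] → ·
    (1,4)@(3, 9): e=[32,8,8] → █
    (3,4)@(7, 9): e=[-8,4,52] → ·
    (0,5)@(1, 11): e=[48,0,0] → █  [on edge]
    (1,5)@(3, 11): e=[28,-2,22] → ·
    (2,5)@(5, 11): e=[8,-4,44] → ·
  covered (7 px):
    · · · · ·
    · · · █ ·
    · · █ █ ·
    · · █ · ·
    · █ █ · ·
    █ · · · ·

Answer: 7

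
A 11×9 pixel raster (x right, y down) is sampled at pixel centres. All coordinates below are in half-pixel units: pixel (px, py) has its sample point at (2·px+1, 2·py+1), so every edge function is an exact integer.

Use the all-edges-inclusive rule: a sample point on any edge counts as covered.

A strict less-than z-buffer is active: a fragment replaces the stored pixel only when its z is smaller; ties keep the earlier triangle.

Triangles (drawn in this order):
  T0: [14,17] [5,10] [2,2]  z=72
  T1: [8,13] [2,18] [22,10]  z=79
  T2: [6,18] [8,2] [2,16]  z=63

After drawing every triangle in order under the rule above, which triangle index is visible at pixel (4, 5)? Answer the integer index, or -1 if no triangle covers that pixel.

T0:
  2·area = 51
  edge (14, 17)→(5, 10): d=(-9,-7) inclusive
  edge (5, 10)→(2, 2): d=(-3,-8) inclusive
  edge (2, 2)→(14, 17): d=(12,15) inclusive
    (2,3)@(5, 7): e=[27,9,15] → █
    (3,3)@(7, 7): e=[41,25,-15] → ·
    (2,4)@(5, 9): e=[9,3,39] → █
    (3,4)@(7, 9): e=[23,19,9] → █
    (4,4)@(9, 9): e=[37,35,-21] → ·
    (2,5)@(5, 11): e=[-9,-3,63] → ·
    (3,5)@(7, 11): e=[5,13,33] → █
    (4,5)@(9, 11): e=[19,29,3] → █
    (5,5)@(11, 11): e=[33,45,-27] → ·
    (3,6)@(7, 13): e=[-13,7,57] → ·
    (4,6)@(9, 13): e=[1,23,27] → █
    (5,6)@(11, 13): e=[15,39,-3] → ·
  covered (6 px):
    · · · · · · · · · · ·
    · · · · · · · · · · ·
    · · · · · · · · · · ·
    · · █ · · · · · · · ·
    · · █ █ · · · · · · ·
    · · · █ █ · · · · · ·
    · · · · █ · · · · · ·
    · · · · · · · · · · ·
    · · · · · · · · · · ·
T1:
  2·area = 52  (B↔C swapped to make it positive)
  edge (8, 13)→(22, 10): d=(14,-3) inclusive
  edge (22, 10)→(2, 18): d=(-20,8) inclusive
  edge (2, 18)→(8, 13): d=(6,-5) inclusive
    (9,5)@(19, 11): e=[5,4,43] → █
    (10,5)@(21, 11): e=[11,-12,53] → ·
    (4,6)@(9, 13): e=[3,44,5] → █
    (5,6)@(11, 13): e=[9,28,15] → █
    (6,6)@(13, 13): e=[15,12,25] → █
    (7,6)@(15, 13): e=[21,-4,35] → ·
    (9,6)@(19, 13): e=[33,-36,55] → ·
    (3,7)@(7, 15): e=[25,20,7] → █
    (5,7)@(11, 15): e=[37,-12,27] → ·
    (6,7)@(13, 15): e=[43,-28,37] → ·
    (3,8)@(7, 17): e=[53,-20,19] → ·
    (4,8)@(9, 17): e=[59,-36,29] → ·
  covered (6 px):
    · · · · · · · · · · ·
    · · · · · · · · · · ·
    · · · · · · · · · · ·
    · · · · · · · · · · ·
    · · · · · · · · · · ·
    · · · · · · · · · █ ·
    · · · · █ █ █ · · · ·
    · · · █ █ · · · · · ·
    · · · · · · · · · · ·
T2:
  2·area = 68  (B↔C swapped to make it positive)
  edge (6, 18)→(2, 16): d=(-4,-2) inclusive
  edge (2, 16)→(8, 2): d=(6,-14) inclusive
  edge (8, 2)→(6, 18): d=(-2,16) inclusive
    (3,2)@(7, 5): e=[54,4,10] → █
    (4,2)@(9, 5): e=[58,32,-22] → ·
    (3,3)@(7, 7): e=[46,16,6] → █
    (4,3)@(9, 7): e=[50,44,-26] → ·
    (2,4)@(5, 9): e=[34,0,34] → █  [on edge]
    (4,4)@(9, 9): e=[42,56,-30] → ·
    (2,5)@(5, 11): e=[26,12,30] → █
    (3,5)@(7, 11): e=[30,40,-2] → ·
    (2,6)@(5, 13): e=[18,24,26] → █
    (3,6)@(7, 13): e=[22,52,-6] → ·
    (1,7)@(3, 15): e=[6,8,54] → █
    (3,7)@(7, 15): e=[14,64,-10] → ·
  covered (9 px):
    · · · · · · · · · · ·
    · · · · · · · · · · ·
    · · · █ · · · · · · ·
    · · · █ · · · · · · ·
    · · █ █ · · · · · · ·
    · · █ · · · · · · · ·
    · · █ · · · · · · · ·
    · █ █ · · · · · · · ·
    · · █ · · · · · · · ·

Z-buffer (winner per pixel, '.' = empty):
  . . . . . . . . . . .
  . . . . . . . . . . .
  . . . 2 . . . . . . .
  . . 0 2 . . . . . . .
  . . 2 2 . . . . . . .
  . . 2 0 0 . . . . 1 .
  . . 2 . 0 1 1 . . . .
  . 2 2 1 1 . . . . . .
  . . 2 . . . . . . . .

Result: 0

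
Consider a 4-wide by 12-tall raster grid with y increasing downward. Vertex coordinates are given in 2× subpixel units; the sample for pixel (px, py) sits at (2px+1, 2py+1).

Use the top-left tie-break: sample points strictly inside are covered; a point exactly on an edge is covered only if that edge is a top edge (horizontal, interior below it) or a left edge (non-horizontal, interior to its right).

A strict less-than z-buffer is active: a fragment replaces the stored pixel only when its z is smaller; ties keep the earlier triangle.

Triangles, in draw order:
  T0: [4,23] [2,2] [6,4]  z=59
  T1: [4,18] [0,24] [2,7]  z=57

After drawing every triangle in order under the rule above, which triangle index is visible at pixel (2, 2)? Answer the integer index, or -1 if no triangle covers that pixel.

T0:
  2·area = 80
  edge (4, 23)→(2, 2): d=(-2,-21) top-left  bias=+0
  edge (2, 2)→(6, 4): d=(4,2) right/bottom  bias=-1
  edge (6, 4)→(4, 23): d=(-2,19) right/bottom  bias=-1
    (1,1)@(3, 3): e=[19,2,59] → X
    (2,1)@(5, 3): e=[61,-2,21] → .
    (1,2)@(3, 5): e=[15,10,55] → X
    (2,2)@(5, 5): e=[57,6,17] → X
    (3,2)@(7, 5): e=[99,2,-21] → .
    (1,3)@(3, 7): e=[11,18,51] → X
    (3,3)@(7, 7): e=[95,10,-25] → .
    (1,4)@(3, 9): e=[7,26,47] → X
    (3,4)@(7, 9): e=[91,18,-29] → .
    (1,5)@(3, 11): e=[3,34,43] → X
    (3,5)@(7, 11): e=[87,26,-33] → .
    (1,6)@(3, 13): e=[-1,42,39] → .
  covered (10 px):
    . . . .
    . X . .
    . X X .
    . X X .
    . X X .
    . X X .
    . . X .
    . . . .
    . . . .
    . . . .
    . . . .
    . . . .
T1:
  2·area = 56
  edge (4, 18)→(0, 24): d=(-4,6) right/bottom  bias=-1
  edge (0, 24)→(2, 7): d=(2,-17) top-left  bias=+0
  edge (2, 7)→(4, 18): d=(2,11) right/bottom  bias=-1
    (1,6)@(3, 13): e=[26,29,1] → X
    (2,6)@(5, 13): e=[14,63,-21] → .
    (1,7)@(3, 15): e=[18,33,5] → X
    (2,7)@(5, 15): e=[6,67,-17] → .
    (0,8)@(1, 17): e=[22,3,31] → X
    (2,8)@(5, 17): e=[-2,71,-13] → .
    (0,9)@(1, 19): e=[14,7,35] → X
    (2,9)@(5, 19): e=[-10,75,-9] → .
    (0,10)@(1, 21): e=[6,11,39] → X
    (1,10)@(3, 21): e=[-6,45,17] → .
    (0,11)@(1, 23): e=[-2,15,43] → .
  covered (7 px):
    . . . .
    . . . .
    . . . .
    . . . .
    . . . .
    . . . .
    . X . .
    . X . .
    X X . .
    X X . .
    X . . .
    . . . .

Z-buffer (winner per pixel, '.' = empty):
  . . . .
  . 0 . .
  . 0 0 .
  . 0 0 .
  . 0 0 .
  . 0 0 .
  . 1 0 .
  . 1 . .
  1 1 . .
  1 1 . .
  1 . . .
  . . . .

Result: 0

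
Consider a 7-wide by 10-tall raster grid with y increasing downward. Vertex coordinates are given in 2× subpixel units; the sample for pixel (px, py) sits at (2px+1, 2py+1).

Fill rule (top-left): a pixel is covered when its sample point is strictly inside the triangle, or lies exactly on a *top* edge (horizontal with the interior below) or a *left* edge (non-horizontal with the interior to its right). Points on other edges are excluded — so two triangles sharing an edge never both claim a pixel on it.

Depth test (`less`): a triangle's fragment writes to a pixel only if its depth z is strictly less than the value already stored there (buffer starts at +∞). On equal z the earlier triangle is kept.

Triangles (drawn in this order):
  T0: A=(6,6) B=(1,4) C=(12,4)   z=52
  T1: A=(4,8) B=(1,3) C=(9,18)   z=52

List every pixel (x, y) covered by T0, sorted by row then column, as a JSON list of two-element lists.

T0:
  2·area = 22
  edge (6, 6)→(1, 4): d=(-5,-2) top-left  bias=+0
  edge (1, 4)→(12, 4): d=(11,0) top-left  bias=+0
  edge (12, 4)→(6, 6): d=(-6,2) right/bottom  bias=-1
    (2,2)@(5, 5): e=[3,11,8] → #
    (3,2)@(7, 5): e=[7,11,4] → #
    (4,2)@(9, 5): e=[11,11,0] → ·  [on edge]
    (1,3)@(3, 7): e=[-11,33,0] → ·  [on edge]
    (2,3)@(5, 7): e=[-7,33,-4] → ·
    (3,3)@(7, 7): e=[-3,33,-8] → ·
  covered (2 px):
    · · · · · · ·
    · · · · · · ·
    · · # # · · ·
    · · · · · · ·
    · · · · · · ·
    · · · · · · ·
    · · · · · · ·
    · · · · · · ·
    · · · · · · ·
    · · · · · · ·
T1:
  2·area = 5  (B↔C swapped to make it positive)
  edge (4, 8)→(9, 18): d=(5,10) right/bottom  bias=-1
  edge (9, 18)→(1, 3): d=(-8,-15) top-left  bias=+0
  edge (1, 3)→(4, 8): d=(3,5) right/bottom  bias=-1
    (0,1)@(1, 3): e=[5,0,0] → ·  [on edge]
    (3,6)@(7, 13): e=[-5,10,0] → ·  [on edge]
  covered (0 px):
    · · · · · · ·
    · · · · · · ·
    · · · · · · ·
    · · · · · · ·
    · · · · · · ·
    · · · · · · ·
    · · · · · · ·
    · · · · · · ·
    · · · · · · ·
    · · · · · · ·

Final: [[2,2],[3,2]]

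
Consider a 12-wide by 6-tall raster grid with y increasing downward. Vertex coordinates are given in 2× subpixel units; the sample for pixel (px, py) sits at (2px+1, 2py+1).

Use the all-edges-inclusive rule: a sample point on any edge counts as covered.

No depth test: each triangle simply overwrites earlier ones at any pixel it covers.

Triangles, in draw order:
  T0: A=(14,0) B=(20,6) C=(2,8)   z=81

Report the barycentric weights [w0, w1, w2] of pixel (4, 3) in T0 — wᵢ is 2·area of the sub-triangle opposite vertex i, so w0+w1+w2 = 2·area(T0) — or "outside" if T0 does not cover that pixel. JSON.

T0:
  2·area = 120
  edge (14, 0)→(20, 6): d=(6,6) inclusive
  edge (20, 6)→(2, 8): d=(-18,2) inclusive
  edge (2, 8)→(14, 0): d=(12,-8) inclusive
    (6,0)@(13, 1): e=[12,104,4] → █
    (7,0)@(15, 1): e=[0,100,20] → █  [on edge]
    (8,0)@(17, 1): e=[-12,96,36] → ·
    (5,1)@(11, 3): e=[36,72,12] → █
    (8,1)@(17, 3): e=[0,60,60] → █  [on edge]
    (9,1)@(19, 3): e=[-12,56,76] → ·
    (3,2)@(7, 5): e=[72,44,4] → █
    (4,2)@(9, 5): e=[60,40,20] → █
    (9,2)@(19, 5): e=[0,20,100] → █  [on edge]
    (10,2)@(21, 5): e=[-12,16,116] → ·
    (2,3)@(5, 7): e=[96,12,12] → █
    (5,3)@(11, 7): e=[60,0,60] → █  [on edge]
    (10,3)@(21, 7): e=[0,-20,140] → ·  [on edge]
    (11,4)@(23, 9): e=[0,-60,180] → ·  [on edge]
  covered (17 px):
    · · · · · · █ █ · · · ·
    · · · · · █ █ █ █ · · ·
    · · · █ █ █ █ █ █ █ · ·
    · · █ █ █ █ · · · · · ·
    · · · · · · · · · · · ·
    · · · · · · · · · · · ·

Result: [4,44,72]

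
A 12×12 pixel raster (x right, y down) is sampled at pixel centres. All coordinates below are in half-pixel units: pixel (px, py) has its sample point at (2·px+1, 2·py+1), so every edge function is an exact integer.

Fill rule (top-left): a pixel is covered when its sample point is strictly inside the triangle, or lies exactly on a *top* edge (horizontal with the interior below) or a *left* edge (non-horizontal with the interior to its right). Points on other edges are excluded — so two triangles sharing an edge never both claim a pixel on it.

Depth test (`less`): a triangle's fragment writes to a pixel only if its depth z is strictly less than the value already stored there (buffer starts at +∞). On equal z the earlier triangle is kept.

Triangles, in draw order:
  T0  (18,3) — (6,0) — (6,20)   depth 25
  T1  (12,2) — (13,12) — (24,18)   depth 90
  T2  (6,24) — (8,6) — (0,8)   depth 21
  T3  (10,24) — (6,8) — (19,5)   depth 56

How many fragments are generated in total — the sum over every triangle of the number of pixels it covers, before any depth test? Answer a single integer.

T0:
  2·area = 240  (B↔C swapped to make it positive)
  edge (18, 3)→(6, 20): d=(-12,17) right/bottom  bias=-1
  edge (6, 20)→(6, 0): d=(0,-20) top-left  bias=+0
  edge (6, 0)→(18, 3): d=(12,3) right/bottom  bias=-1
    (3,0)@(7, 1): e=[211,20,9] → #
    (4,0)@(9, 1): e=[177,60,3] → #
    (5,0)@(11, 1): e=[143,100,-3] → ·
    (3,1)@(7, 3): e=[187,20,33] → #
    (5,1)@(11, 3): e=[119,100,21] → #
    (6,1)@(13, 3): e=[85,140,15] → #
    (7,1)@(15, 3): e=[51,180,9] → #
    (8,1)@(17, 3): e=[17,220,3] → #
    (9,1)@(19, 3): e=[-17,260,-3] → ·
    (3,2)@(7, 5): e=[163,20,57] → #
    (8,2)@(17, 5): e=[-7,220,27] → ·
    (3,3)@(7, 7): e=[139,20,81] → #
  covered (30 px):
    · · · # # · · · · · · ·
    · · · # # # # # # · · ·
    · · · # # # # # · · · ·
    · · · # # # # # · · · ·
    · · · # # # # · · · · ·
    · · · # # # · · · · · ·
    · · · # # · · · · · · ·
    · · · # # · · · · · · ·
    · · · # · · · · · · · ·
    · · · · · · · · · · · ·
    · · · · · · · · · · · ·
    · · · · · · · · · · · ·
T1:
  2·area = 104  (B↔C swapped to make it positive)
  edge (12, 2)→(24, 18): d=(12,16) right/bottom  bias=-1
  edge (24, 18)→(13, 12): d=(-11,-6) top-left  bias=+0
  edge (13, 12)→(12, 2): d=(-1,-10) top-left  bias=+0
    (6,2)@(13, 5): e=[20,77,7] → #
    (7,2)@(15, 5): e=[-12,89,27] → ·
    (6,3)@(13, 7): e=[44,55,5] → #
    (7,3)@(15, 7): e=[12,67,25] → #
    (8,3)@(17, 7): e=[-20,79,45] → ·
    (6,4)@(13, 9): e=[68,33,3] → #
    (8,4)@(17, 9): e=[4,57,43] → #
    (9,4)@(19, 9): e=[-28,69,63] → ·
    (6,5)@(13, 11): e=[92,11,1] → #
    (9,5)@(19, 11): e=[-4,47,61] → ·
    (6,6)@(13, 13): e=[116,-11,-1] → ·
    (7,6)@(15, 13): e=[84,1,19] → #
  covered (15 px):
    · · · · · · · · · · · ·
    · · · · · · · · · · · ·
    · · · · · · # · · · · ·
    · · · · · · # # · · · ·
    · · · · · · # # # · · ·
    · · · · · · # # # · · ·
    · · · · · · · # # # · ·
    · · · · · · · · · # # ·
    · · · · · · · · · · · #
    · · · · · · · · · · · ·
    · · · · · · · · · · · ·
    · · · · · · · · · · · ·
T2:
  2·area = 140  (B↔C swapped to make it positive)
  edge (6, 24)→(0, 8): d=(-6,-16) top-left  bias=+0
  edge (0, 8)→(8, 6): d=(8,-2) top-left  bias=+0
  edge (8, 6)→(6, 24): d=(-2,18) right/bottom  bias=-1
    (2,3)@(5, 7): e=[86,2,52] → #
    (3,3)@(7, 7): e=[118,6,16] → #
    (4,3)@(9, 7): e=[150,10,-20] → ·
    (0,4)@(1, 9): e=[10,10,120] → #
    (1,4)@(3, 9): e=[42,14,84] → #
    (4,4)@(9, 9): e=[138,26,-24] → ·
    (0,5)@(1, 11): e=[-2,26,116] → ·
    (1,5)@(3, 11): e=[30,30,80] → #
    (4,5)@(9, 11): e=[126,42,-28] → ·
    (1,6)@(3, 13): e=[18,46,76] → #
    (4,6)@(9, 13): e=[114,58,-32] → ·
    (1,7)@(3, 15): e=[6,62,72] → #
    (3,7)@(7, 15): e=[70,70,0] → ·  [on edge]
  covered (17 px):
    · · · · · · · · · · · ·
    · · · · · · · · · · · ·
    · · · · · · · · · · · ·
    · · # # · · · · · · · ·
    # # # # · · · · · · · ·
    · # # # · · · · · · · ·
    · # # # · · · · · · · ·
    · # # · · · · · · · · ·
    · · # · · · · · · · · ·
    · · # · · · · · · · · ·
    · · # · · · · · · · · ·
    · · · · · · · · · · · ·
T3:
  2·area = 220
  edge (10, 24)→(6, 8): d=(-4,-16) top-left  bias=+0
  edge (6, 8)→(19, 5): d=(13,-3) top-left  bias=+0
  edge (19, 5)→(10, 24): d=(-9,19) right/bottom  bias=-1
    (9,2)@(19, 5): e=[220,0,0] → ·  [on edge]
    (5,3)@(11, 7): e=[84,2,134] → #
    (6,3)@(13, 7): e=[116,8,96] → #
    (7,3)@(15, 7): e=[148,14,58] → #
    (8,3)@(17, 7): e=[180,20,20] → #
    (9,3)@(19, 7): e=[212,26,-18] → ·
    (3,4)@(7, 9): e=[12,16,192] → #
    (4,4)@(9, 9): e=[44,22,154] → #
    (9,4)@(19, 9): e=[204,52,-36] → ·
    (3,5)@(7, 11): e=[4,42,174] → #
    (8,5)@(17, 11): e=[164,72,-16] → ·
    (3,6)@(7, 13): e=[-4,68,156] → ·
  covered (28 px):
    · · · · · · · · · · · ·
    · · · · · · · · · · · ·
    · · · · · · · · · · · ·
    · · · · · # # # # · · ·
    · · · # # # # # # · · ·
    · · · # # # # # · · · ·
    · · · · # # # # · · · ·
    · · · · # # # · · · · ·
    · · · · # # # · · · · ·
    · · · · # # · · · · · ·
    · · · · · # · · · · · ·
    · · · · · · · · · · · ·

Final: 90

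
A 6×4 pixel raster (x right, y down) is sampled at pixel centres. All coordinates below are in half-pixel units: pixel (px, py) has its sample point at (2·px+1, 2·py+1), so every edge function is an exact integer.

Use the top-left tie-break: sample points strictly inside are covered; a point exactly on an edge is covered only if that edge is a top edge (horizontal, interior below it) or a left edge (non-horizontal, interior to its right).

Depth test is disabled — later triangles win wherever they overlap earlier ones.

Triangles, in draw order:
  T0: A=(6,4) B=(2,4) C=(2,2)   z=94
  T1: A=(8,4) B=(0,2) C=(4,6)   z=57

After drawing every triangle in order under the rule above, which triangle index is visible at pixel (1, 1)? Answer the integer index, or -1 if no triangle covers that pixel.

T0:
  2·area = 8
  edge (6, 4)→(2, 4): d=(-4,0) right/bottom  bias=-1
  edge (2, 4)→(2, 2): d=(0,-2) top-left  bias=+0
  edge (2, 2)→(6, 4): d=(4,2) right/bottom  bias=-1
    (1,1)@(3, 3): e=[4,2,2] → █
    (2,1)@(5, 3): e=[4,6,-2] → ·
    (1,2)@(3, 5): e=[-4,2,10] → ·
  covered (1 px):
    · · · · · ·
    · █ · · · ·
    · · · · · ·
    · · · · · ·
T1:
  2·area = 24  (B↔C swapped to make it positive)
  edge (8, 4)→(4, 6): d=(-4,2) right/bottom  bias=-1
  edge (4, 6)→(0, 2): d=(-4,-4) top-left  bias=+0
  edge (0, 2)→(8, 4): d=(8,2) right/bottom  bias=-1
    (0,1)@(1, 3): e=[18,0,6] → █  [on edge]
    (1,1)@(3, 3): e=[14,8,2] → █
    (2,1)@(5, 3): e=[10,16,-2] → ·
    (0,2)@(1, 5): e=[10,-8,22] → ·
    (1,2)@(3, 5): e=[6,0,18] → █  [on edge]
    (2,2)@(5, 5): e=[2,8,14] → █
    (3,2)@(7, 5): e=[-2,16,10] → ·
    (1,3)@(3, 7): e=[-2,-8,34] → ·
    (2,3)@(5, 7): e=[-6,0,30] → ·  [on edge]
  covered (4 px):
    · · · · · ·
    █ █ · · · ·
    · █ █ · · ·
    · · · · · ·

Z-buffer (winner per pixel, '.' = empty):
  . . . . . .
  1 1 . . . .
  . 1 1 . . .
  . . . . . .

Result: 1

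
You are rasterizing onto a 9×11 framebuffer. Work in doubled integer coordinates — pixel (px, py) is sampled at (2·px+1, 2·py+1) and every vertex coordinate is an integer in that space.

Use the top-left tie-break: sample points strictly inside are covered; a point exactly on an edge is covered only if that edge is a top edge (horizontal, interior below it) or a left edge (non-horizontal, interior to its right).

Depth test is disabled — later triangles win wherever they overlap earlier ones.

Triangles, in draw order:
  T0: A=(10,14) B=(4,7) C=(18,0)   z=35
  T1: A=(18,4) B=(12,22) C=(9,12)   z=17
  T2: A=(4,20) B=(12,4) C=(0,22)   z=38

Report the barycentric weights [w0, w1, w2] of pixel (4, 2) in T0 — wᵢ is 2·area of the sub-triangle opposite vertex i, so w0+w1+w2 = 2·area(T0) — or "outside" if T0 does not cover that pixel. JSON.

T0:
  2·area = 140
  edge (10, 14)→(4, 7): d=(-6,-7) top-left  bias=+0
  edge (4, 7)→(18, 0): d=(14,-7) top-left  bias=+0
  edge (18, 0)→(10, 14): d=(-8,14) right/bottom  bias=-1
    (8,0)@(17, 1): e=[127,7,6] → X
    (6,1)@(13, 3): e=[87,7,46] → X
    (7,1)@(15, 3): e=[101,21,18] → X
    (8,1)@(17, 3): e=[115,35,-10] → .
    (4,2)@(9, 5): e=[47,7,86] → X
    (5,2)@(11, 5): e=[61,21,58] → X
    (8,2)@(17, 5): e=[103,63,-26] → .
    (2,3)@(5, 7): e=[7,7,126] → X
    (3,3)@(7, 7): e=[21,21,98] → X
    (7,3)@(15, 7): e=[77,77,-14] → .
    (2,4)@(5, 9): e=[-5,35,110] → .
    (3,4)@(7, 9): e=[9,49,82] → X
  covered (17 px):
    . . . . . . . . X
    . . . . . . X X .
    . . . . X X X X .
    . . X X X X X . .
    . . . X X X . . .
    . . . . X X . . .
    . . . . . . . . .
    . . . . . . . . .
    . . . . . . . . .
    . . . . . . . . .
    . . . . . . . . .
T1:
  2·area = 114
  edge (18, 4)→(12, 22): d=(-6,18) right/bottom  bias=-1
  edge (12, 22)→(9, 12): d=(-3,-10) top-left  bias=+0
  edge (9, 12)→(18, 4): d=(9,-8) top-left  bias=+0
    (8,2)@(17, 5): e=[12,101,1] → X
    (7,3)@(15, 7): e=[36,75,3] → X
    (8,3)@(17, 7): e=[0,95,19] → .  [on edge]
    (6,4)@(13, 9): e=[60,49,5] → X
    (8,4)@(17, 9): e=[-12,89,37] → .
    (5,5)@(11, 11): e=[84,23,7] → X
    (8,5)@(17, 11): e=[-24,83,55] → .
    (5,6)@(11, 13): e=[72,17,25] → X
    (7,6)@(15, 13): e=[0,57,57] → .  [on edge]
    (5,7)@(11, 15): e=[60,11,43] → X
    (7,7)@(15, 15): e=[-12,51,75] → .
    (5,8)@(11, 17): e=[48,5,61] → X
    (6,9)@(13, 19): e=[0,19,95] → .  [on edge]
  covered (13 px):
    . . . . . . . . .
    . . . . . . . . .
    . . . . . . . . X
    . . . . . . . X .
    . . . . . . X X .
    . . . . . X X X .
    . . . . . X X . .
    . . . . . X X . .
    . . . . . X X . .
    . . . . . . . . .
    . . . . . . . . .
T2:
  2·area = 48  (B↔C swapped to make it positive)
  edge (4, 20)→(0, 22): d=(-4,2) right/bottom  bias=-1
  edge (0, 22)→(12, 4): d=(12,-18) top-left  bias=+0
  edge (12, 4)→(4, 20): d=(-8,16) right/bottom  bias=-1
    (4,4)@(9, 9): e=[34,6,8] → X
    (5,4)@(11, 9): e=[30,42,-24] → .
    (4,5)@(9, 11): e=[26,30,-8] → .
    (3,6)@(7, 13): e=[22,18,8] → X
    (4,6)@(9, 13): e=[18,54,-24] → .
    (2,7)@(5, 15): e=[18,6,24] → X
    (3,7)@(7, 15): e=[14,42,-8] → .
    (2,8)@(5, 17): e=[10,30,8] → X
    (3,8)@(7, 17): e=[6,66,-24] → .
    (1,9)@(3, 19): e=[6,18,24] → X
    (2,9)@(5, 19): e=[2,54,-8] → .
    (0,10)@(1, 21): e=[2,6,40] → X
  covered (6 px):
    . . . . . . . . .
    . . . . . . . . .
    . . . . . . . . .
    . . . . . . . . .
    . . . . X . . . .
    . . . . . . . . .
    . . . X . . . . .
    . . X . . . . . .
    . . X . . . . . .
    . X . . . . . . .
    X . . . . . . . .

Answer: [7,86,47]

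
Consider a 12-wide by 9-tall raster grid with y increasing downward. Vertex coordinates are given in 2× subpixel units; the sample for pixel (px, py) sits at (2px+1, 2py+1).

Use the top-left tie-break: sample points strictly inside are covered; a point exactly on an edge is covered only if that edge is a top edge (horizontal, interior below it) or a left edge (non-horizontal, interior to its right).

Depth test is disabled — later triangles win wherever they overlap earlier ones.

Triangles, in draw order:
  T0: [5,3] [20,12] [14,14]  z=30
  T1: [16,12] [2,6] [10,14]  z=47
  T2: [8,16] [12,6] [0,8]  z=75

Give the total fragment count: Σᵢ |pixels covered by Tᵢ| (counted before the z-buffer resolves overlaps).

T0:
  2·area = 84
  edge (5, 3)→(20, 12): d=(15,9) right/bottom  bias=-1
  edge (20, 12)→(14, 14): d=(-6,2) right/bottom  bias=-1
  edge (14, 14)→(5, 3): d=(-9,-11) top-left  bias=+0
    (2,1)@(5, 3): e=[0,84,0] → .  [on edge]
    (3,2)@(7, 5): e=[12,68,4] → X
    (4,2)@(9, 5): e=[-6,64,26] → .
    (3,3)@(7, 7): e=[42,56,-14] → .
    (4,3)@(9, 7): e=[24,52,8] → X
    (5,3)@(11, 7): e=[6,48,30] → X
    (6,3)@(13, 7): e=[-12,44,52] → .
    (4,4)@(9, 9): e=[54,40,-10] → .
    (5,4)@(11, 9): e=[36,36,12] → X
    (6,4)@(13, 9): e=[18,32,34] → X
    (7,4)@(15, 9): e=[0,28,56] → .  [on edge]
    (5,5)@(11, 11): e=[66,24,-6] → .
    (11,5)@(23, 11): e=[-42,0,126] → .  [on edge]
    (8,6)@(17, 13): e=[42,0,42] → .  [on edge]
    (5,7)@(11, 15): e=[126,0,-42] → .  [on edge]
    (2,8)@(5, 17): e=[210,0,-126] → .  [on edge]
  covered (9 px):
    . . . . . . . . . . . .
    . . . . . . . . . . . .
    . . . X . . . . . . . .
    . . . . X X . . . . . .
    . . . . . X X . . . . .
    . . . . . . X X X . . .
    . . . . . . . X . . . .
    . . . . . . . . . . . .
    . . . . . . . . . . . .
T1:
  2·area = 64  (B↔C swapped to make it positive)
  edge (16, 12)→(10, 14): d=(-6,2) right/bottom  bias=-1
  edge (10, 14)→(2, 6): d=(-8,-8) top-left  bias=+0
  edge (2, 6)→(16, 12): d=(14,6) right/bottom  bias=-1
    (0,2)@(1, 5): e=[72,0,-8] → .  [on edge]
    (1,3)@(3, 7): e=[56,0,8] → X  [on edge]
    (2,3)@(5, 7): e=[52,16,-4] → .
    (1,4)@(3, 9): e=[44,-16,36] → .
    (2,4)@(5, 9): e=[40,0,24] → X  [on edge]
    (3,4)@(7, 9): e=[36,16,12] → X
    (4,4)@(9, 9): e=[32,32,0] → .  [on edge]
    (2,5)@(5, 11): e=[28,-16,52] → .
    (3,5)@(7, 11): e=[24,0,40] → X  [on edge]
    (4,5)@(9, 11): e=[20,16,28] → X
    (5,5)@(11, 11): e=[16,32,16] → X
    (6,5)@(13, 11): e=[12,48,4] → X
    (9,5)@(19, 11): e=[0,96,-32] → .  [on edge]
    (4,6)@(9, 13): e=[8,0,56] → X  [on edge]
    (6,6)@(13, 13): e=[0,32,32] → .  [on edge]
    (3,7)@(7, 15): e=[0,-32,96] → .  [on edge]
    (5,7)@(11, 15): e=[-8,0,72] → .  [on edge]
    (11,7)@(23, 15): e=[-32,96,0] → .  [on edge]
    (0,8)@(1, 17): e=[0,-96,160] → .  [on edge]
    (6,8)@(13, 17): e=[-24,0,88] → .  [on edge]
  covered (9 px):
    . . . . . . . . . . . .
    . . . . . . . . . . . .
    . . . . . . . . . . . .
    . X . . . . . . . . . .
    . . X X . . . . . . . .
    . . . X X X X . . . . .
    . . . . X X . . . . . .
    . . . . . . . . . . . .
    . . . . . . . . . . . .
T2:
  2·area = 112  (B↔C swapped to make it positive)
  edge (8, 16)→(0, 8): d=(-8,-8) top-left  bias=+0
  edge (0, 8)→(12, 6): d=(12,-2) top-left  bias=+0
  edge (12, 6)→(8, 16): d=(-4,10) right/bottom  bias=-1
    (3,3)@(7, 7): e=[64,2,46] → X
    (4,3)@(9, 7): e=[80,6,26] → X
    (5,3)@(11, 7): e=[96,10,6] → X
    (6,3)@(13, 7): e=[112,14,-14] → .
    (0,4)@(1, 9): e=[0,14,98] → X  [on edge]
    (1,4)@(3, 9): e=[16,18,78] → X
    (2,4)@(5, 9): e=[32,22,58] → X
    (5,4)@(11, 9): e=[80,34,-2] → .
    (0,5)@(1, 11): e=[-16,38,90] → .
    (1,5)@(3, 11): e=[0,42,70] → X  [on edge]
    (5,5)@(11, 11): e=[64,58,-10] → .
    (1,6)@(3, 13): e=[-16,66,62] → .
    (2,6)@(5, 13): e=[0,70,42] → X  [on edge]
    (3,7)@(7, 15): e=[0,98,14] → X  [on edge]
    (4,8)@(9, 17): e=[0,126,-14] → .  [on edge]
  covered (16 px):
    . . . . . . . . . . . .
    . . . . . . . . . . . .
    . . . . . . . . . . . .
    . . . X X X . . . . . .
    X X X X X . . . . . . .
    . X X X X . . . . . . .
    . . X X X . . . . . . .
    . . . X . . . . . . . .
    . . . . . . . . . . . .

Final: 34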